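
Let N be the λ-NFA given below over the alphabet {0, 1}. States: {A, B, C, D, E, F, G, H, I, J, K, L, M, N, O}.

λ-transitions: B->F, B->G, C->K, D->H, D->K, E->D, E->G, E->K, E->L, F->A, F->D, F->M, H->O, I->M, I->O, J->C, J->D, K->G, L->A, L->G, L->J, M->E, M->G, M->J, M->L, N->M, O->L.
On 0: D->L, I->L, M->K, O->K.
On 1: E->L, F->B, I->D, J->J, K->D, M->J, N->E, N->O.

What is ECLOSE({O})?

Start with {O}.
From O via λ: add L.
From L via λ: add A, G, J.
From J via λ: add C, D.
From C via λ: add K.
From D via λ: add H.
No new states can be added; the closed set is {A, C, D, G, H, J, K, L, O}.

{A, C, D, G, H, J, K, L, O}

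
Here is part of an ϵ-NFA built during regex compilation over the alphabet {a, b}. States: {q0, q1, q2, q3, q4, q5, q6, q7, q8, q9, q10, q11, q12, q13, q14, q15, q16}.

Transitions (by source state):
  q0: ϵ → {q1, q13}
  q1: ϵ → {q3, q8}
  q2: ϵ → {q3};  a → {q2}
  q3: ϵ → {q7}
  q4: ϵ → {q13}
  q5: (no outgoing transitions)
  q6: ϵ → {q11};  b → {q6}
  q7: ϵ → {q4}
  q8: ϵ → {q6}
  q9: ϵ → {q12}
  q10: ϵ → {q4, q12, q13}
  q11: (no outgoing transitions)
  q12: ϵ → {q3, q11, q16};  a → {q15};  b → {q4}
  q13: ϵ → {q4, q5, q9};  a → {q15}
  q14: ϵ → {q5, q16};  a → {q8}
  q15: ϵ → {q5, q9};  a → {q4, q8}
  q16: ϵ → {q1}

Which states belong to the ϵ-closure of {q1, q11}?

Start with {q1, q11}.
From q1 via ϵ: add q3, q8.
From q3 via ϵ: add q7.
From q8 via ϵ: add q6.
From q7 via ϵ: add q4.
From q4 via ϵ: add q13.
From q13 via ϵ: add q5, q9.
From q9 via ϵ: add q12.
From q12 via ϵ: add q16.
No new states can be added; the closed set is {q1, q3, q4, q5, q6, q7, q8, q9, q11, q12, q13, q16}.

{q1, q3, q4, q5, q6, q7, q8, q9, q11, q12, q13, q16}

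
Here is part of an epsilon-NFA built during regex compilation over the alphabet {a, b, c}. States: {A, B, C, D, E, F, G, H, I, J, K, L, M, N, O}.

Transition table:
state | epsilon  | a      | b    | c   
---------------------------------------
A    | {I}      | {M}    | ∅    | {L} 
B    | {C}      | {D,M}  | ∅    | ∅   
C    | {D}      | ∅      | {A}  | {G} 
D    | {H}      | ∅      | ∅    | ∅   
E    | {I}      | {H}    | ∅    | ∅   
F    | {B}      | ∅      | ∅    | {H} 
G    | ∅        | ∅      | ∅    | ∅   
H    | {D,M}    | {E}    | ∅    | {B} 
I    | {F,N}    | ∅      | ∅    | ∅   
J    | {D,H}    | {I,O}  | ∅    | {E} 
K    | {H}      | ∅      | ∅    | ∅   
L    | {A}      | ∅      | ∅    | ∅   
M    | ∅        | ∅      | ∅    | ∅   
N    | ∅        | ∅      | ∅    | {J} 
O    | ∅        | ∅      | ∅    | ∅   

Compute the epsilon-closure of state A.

Start with {A}.
From A via epsilon: add I.
From I via epsilon: add F, N.
From F via epsilon: add B.
From B via epsilon: add C.
From C via epsilon: add D.
From D via epsilon: add H.
From H via epsilon: add M.
No new states can be added; the closed set is {A, B, C, D, F, H, I, M, N}.

{A, B, C, D, F, H, I, M, N}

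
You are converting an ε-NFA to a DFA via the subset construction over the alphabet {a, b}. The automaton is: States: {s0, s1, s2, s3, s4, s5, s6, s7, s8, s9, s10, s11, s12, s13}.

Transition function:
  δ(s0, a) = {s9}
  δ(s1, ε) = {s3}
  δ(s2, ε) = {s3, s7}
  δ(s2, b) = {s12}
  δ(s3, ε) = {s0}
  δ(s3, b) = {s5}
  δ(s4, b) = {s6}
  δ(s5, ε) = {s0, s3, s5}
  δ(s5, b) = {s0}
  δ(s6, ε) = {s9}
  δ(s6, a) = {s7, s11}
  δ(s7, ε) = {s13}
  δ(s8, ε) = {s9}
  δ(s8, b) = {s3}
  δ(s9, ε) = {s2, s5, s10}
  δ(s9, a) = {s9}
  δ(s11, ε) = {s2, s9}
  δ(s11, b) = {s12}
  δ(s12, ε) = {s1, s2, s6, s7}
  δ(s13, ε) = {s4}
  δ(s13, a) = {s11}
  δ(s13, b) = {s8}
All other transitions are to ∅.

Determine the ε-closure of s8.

{s0, s2, s3, s4, s5, s7, s8, s9, s10, s13}

Start with {s8}.
From s8 via ε: add s9.
From s9 via ε: add s2, s5, s10.
From s2 via ε: add s3, s7.
From s5 via ε: add s0.
From s7 via ε: add s13.
From s13 via ε: add s4.
No new states can be added; the closed set is {s0, s2, s3, s4, s5, s7, s8, s9, s10, s13}.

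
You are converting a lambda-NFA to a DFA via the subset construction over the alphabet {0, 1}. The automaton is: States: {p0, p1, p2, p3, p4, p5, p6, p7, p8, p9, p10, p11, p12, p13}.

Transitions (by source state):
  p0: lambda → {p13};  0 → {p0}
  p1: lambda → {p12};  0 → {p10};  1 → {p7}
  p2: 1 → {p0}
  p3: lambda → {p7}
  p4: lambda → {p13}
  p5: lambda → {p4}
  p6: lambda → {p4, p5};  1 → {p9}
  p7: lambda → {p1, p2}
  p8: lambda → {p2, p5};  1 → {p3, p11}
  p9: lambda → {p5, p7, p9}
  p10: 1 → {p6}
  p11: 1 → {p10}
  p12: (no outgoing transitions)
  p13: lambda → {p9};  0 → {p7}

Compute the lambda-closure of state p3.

Start with {p3}.
From p3 via lambda: add p7.
From p7 via lambda: add p1, p2.
From p1 via lambda: add p12.
No new states can be added; the closed set is {p1, p2, p3, p7, p12}.

{p1, p2, p3, p7, p12}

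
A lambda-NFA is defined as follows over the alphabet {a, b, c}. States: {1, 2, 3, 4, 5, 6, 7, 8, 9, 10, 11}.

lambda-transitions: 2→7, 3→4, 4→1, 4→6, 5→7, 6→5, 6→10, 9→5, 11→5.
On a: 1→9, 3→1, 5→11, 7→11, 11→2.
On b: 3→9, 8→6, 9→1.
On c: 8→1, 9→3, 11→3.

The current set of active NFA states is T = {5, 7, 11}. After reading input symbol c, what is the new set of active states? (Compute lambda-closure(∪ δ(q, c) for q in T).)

11 on c → {3}.
No c-transition from 5, 7.
Union after reading c: {3}.
Now take the lambda-closure:
From 3 via lambda: add 4.
From 4 via lambda: add 1, 6.
From 6 via lambda: add 5, 10.
From 5 via lambda: add 7.
No new states can be added; the closed set is {1, 3, 4, 5, 6, 7, 10}.

{1, 3, 4, 5, 6, 7, 10}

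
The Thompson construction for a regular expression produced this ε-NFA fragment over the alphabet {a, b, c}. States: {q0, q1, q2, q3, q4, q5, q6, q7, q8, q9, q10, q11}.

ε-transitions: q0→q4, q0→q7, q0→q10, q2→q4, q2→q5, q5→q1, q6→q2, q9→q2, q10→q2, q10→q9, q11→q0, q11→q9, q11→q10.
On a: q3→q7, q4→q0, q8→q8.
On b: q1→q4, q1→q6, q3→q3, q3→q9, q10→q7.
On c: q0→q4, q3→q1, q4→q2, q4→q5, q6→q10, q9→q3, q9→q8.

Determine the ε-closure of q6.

Start with {q6}.
From q6 via ε: add q2.
From q2 via ε: add q4, q5.
From q5 via ε: add q1.
No new states can be added; the closed set is {q1, q2, q4, q5, q6}.

{q1, q2, q4, q5, q6}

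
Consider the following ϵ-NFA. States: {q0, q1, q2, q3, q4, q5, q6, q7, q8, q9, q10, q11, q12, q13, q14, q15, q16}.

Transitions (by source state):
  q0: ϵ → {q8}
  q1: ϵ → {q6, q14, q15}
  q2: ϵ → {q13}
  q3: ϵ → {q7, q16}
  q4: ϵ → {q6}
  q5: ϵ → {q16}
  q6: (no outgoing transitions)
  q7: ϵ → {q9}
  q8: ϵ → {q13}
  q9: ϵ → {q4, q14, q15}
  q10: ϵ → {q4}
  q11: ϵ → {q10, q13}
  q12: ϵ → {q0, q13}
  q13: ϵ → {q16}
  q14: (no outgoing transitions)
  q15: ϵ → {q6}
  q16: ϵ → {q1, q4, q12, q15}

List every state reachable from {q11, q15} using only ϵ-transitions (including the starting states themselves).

{q0, q1, q4, q6, q8, q10, q11, q12, q13, q14, q15, q16}

Start with {q11, q15}.
From q11 via ϵ: add q10, q13.
From q15 via ϵ: add q6.
From q10 via ϵ: add q4.
From q13 via ϵ: add q16.
From q16 via ϵ: add q1, q12.
From q1 via ϵ: add q14.
From q12 via ϵ: add q0.
From q0 via ϵ: add q8.
No new states can be added; the closed set is {q0, q1, q4, q6, q8, q10, q11, q12, q13, q14, q15, q16}.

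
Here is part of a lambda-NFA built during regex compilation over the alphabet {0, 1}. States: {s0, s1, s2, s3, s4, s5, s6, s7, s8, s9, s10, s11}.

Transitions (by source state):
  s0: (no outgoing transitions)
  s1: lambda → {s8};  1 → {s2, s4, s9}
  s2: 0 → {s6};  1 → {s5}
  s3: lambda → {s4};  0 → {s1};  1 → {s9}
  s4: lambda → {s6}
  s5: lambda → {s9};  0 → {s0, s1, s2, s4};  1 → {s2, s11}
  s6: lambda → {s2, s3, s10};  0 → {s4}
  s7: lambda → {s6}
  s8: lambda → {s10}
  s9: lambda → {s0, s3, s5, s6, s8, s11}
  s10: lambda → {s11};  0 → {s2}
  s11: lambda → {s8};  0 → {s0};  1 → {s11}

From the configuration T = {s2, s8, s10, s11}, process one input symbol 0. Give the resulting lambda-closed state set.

{s0, s2, s3, s4, s6, s8, s10, s11}

s2 on 0 → {s6}.
s10 on 0 → {s2}.
s11 on 0 → {s0}.
No 0-transition from s8.
Union after reading 0: {s0, s2, s6}.
Now take the lambda-closure:
From s6 via lambda: add s3, s10.
From s3 via lambda: add s4.
From s10 via lambda: add s11.
From s11 via lambda: add s8.
No new states can be added; the closed set is {s0, s2, s3, s4, s6, s8, s10, s11}.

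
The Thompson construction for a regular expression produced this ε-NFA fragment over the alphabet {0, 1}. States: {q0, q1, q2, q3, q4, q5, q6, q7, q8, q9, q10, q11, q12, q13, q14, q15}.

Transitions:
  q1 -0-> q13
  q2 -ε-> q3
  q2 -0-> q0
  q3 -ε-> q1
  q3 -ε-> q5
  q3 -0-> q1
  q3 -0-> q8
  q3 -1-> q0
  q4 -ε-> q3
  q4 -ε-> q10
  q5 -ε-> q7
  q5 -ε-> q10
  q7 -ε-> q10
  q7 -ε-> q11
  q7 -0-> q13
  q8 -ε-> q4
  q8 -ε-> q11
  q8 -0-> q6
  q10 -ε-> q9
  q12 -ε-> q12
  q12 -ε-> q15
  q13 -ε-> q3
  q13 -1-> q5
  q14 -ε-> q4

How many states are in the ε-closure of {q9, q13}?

8

Start with {q9, q13}.
From q13 via ε: add q3.
From q3 via ε: add q1, q5.
From q5 via ε: add q7, q10.
From q7 via ε: add q11.
ε-closure = {q1, q3, q5, q7, q9, q10, q11, q13}, which has 8 states.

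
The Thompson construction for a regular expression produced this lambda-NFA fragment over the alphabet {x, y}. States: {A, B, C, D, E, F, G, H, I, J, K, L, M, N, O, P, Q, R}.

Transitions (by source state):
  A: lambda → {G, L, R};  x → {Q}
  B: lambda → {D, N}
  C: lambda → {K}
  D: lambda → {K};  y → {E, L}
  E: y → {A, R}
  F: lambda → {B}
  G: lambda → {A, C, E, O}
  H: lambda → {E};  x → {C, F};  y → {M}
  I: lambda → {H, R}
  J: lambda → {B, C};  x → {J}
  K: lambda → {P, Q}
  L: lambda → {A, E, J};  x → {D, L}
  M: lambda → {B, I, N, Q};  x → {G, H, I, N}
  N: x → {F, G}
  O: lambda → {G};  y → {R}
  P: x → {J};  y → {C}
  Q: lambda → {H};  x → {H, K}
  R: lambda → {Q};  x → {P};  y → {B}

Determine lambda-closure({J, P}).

{B, C, D, E, H, J, K, N, P, Q}

Start with {J, P}.
From J via lambda: add B, C.
From B via lambda: add D, N.
From C via lambda: add K.
From K via lambda: add Q.
From Q via lambda: add H.
From H via lambda: add E.
No new states can be added; the closed set is {B, C, D, E, H, J, K, N, P, Q}.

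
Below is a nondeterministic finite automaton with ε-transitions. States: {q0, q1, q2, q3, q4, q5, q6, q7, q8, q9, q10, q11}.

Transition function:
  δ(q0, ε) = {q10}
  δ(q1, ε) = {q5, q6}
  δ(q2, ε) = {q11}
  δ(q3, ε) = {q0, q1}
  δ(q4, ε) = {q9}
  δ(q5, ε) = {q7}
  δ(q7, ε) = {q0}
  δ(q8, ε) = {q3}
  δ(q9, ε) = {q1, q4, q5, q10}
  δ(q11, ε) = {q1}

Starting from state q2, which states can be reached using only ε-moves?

{q0, q1, q2, q5, q6, q7, q10, q11}

Start with {q2}.
From q2 via ε: add q11.
From q11 via ε: add q1.
From q1 via ε: add q5, q6.
From q5 via ε: add q7.
From q7 via ε: add q0.
From q0 via ε: add q10.
No new states can be added; the closed set is {q0, q1, q2, q5, q6, q7, q10, q11}.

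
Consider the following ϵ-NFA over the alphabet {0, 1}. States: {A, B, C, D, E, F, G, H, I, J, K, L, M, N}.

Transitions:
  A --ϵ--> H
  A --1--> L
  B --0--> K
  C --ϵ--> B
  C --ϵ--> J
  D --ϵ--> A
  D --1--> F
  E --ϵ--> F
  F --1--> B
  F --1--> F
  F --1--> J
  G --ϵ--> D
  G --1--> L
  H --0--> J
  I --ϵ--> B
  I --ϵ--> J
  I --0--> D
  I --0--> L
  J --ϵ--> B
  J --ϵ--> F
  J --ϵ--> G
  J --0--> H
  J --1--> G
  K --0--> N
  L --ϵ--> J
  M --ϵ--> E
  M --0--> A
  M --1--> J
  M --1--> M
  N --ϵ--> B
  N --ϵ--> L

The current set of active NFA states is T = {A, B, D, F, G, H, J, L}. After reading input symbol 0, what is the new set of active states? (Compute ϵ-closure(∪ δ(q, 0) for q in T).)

{A, B, D, F, G, H, J, K}

B on 0 → {K}.
H on 0 → {J}.
J on 0 → {H}.
No 0-transition from A, D, F, G, L.
Union after reading 0: {H, J, K}.
Now take the ϵ-closure:
From J via ϵ: add B, F, G.
From G via ϵ: add D.
From D via ϵ: add A.
No new states can be added; the closed set is {A, B, D, F, G, H, J, K}.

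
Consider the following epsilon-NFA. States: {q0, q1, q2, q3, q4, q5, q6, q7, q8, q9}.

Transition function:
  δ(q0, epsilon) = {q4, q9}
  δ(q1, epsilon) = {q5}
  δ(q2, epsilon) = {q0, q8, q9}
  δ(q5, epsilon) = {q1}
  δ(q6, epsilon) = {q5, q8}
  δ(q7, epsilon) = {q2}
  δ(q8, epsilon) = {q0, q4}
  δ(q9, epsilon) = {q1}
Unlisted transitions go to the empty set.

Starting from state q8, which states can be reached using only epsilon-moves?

{q0, q1, q4, q5, q8, q9}

Start with {q8}.
From q8 via epsilon: add q0, q4.
From q0 via epsilon: add q9.
From q9 via epsilon: add q1.
From q1 via epsilon: add q5.
No new states can be added; the closed set is {q0, q1, q4, q5, q8, q9}.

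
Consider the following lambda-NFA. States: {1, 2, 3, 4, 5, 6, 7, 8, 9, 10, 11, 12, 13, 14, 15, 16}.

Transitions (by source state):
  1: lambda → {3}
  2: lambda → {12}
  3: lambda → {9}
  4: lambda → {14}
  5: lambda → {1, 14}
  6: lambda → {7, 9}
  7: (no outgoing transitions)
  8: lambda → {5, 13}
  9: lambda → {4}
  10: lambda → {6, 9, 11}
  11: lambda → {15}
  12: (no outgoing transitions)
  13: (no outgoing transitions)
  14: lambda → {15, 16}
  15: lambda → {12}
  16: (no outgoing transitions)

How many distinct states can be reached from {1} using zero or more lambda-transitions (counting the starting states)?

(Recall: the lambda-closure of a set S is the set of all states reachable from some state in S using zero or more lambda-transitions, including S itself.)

8

Start with {1}.
From 1 via lambda: add 3.
From 3 via lambda: add 9.
From 9 via lambda: add 4.
From 4 via lambda: add 14.
From 14 via lambda: add 15, 16.
From 15 via lambda: add 12.
lambda-closure = {1, 3, 4, 9, 12, 14, 15, 16}, which has 8 states.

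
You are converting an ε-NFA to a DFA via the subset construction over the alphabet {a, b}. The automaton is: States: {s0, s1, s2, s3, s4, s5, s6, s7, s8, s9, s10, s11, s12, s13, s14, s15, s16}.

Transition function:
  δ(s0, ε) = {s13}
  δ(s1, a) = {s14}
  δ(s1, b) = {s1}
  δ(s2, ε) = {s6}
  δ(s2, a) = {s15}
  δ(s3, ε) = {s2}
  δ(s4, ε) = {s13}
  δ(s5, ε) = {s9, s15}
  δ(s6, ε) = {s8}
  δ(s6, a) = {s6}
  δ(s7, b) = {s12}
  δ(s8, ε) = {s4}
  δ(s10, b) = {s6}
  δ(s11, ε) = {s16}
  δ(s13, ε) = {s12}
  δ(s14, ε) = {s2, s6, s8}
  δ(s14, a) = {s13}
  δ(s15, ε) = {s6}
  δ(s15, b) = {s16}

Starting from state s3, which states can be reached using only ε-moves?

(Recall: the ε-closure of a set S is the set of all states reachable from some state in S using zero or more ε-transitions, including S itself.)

Start with {s3}.
From s3 via ε: add s2.
From s2 via ε: add s6.
From s6 via ε: add s8.
From s8 via ε: add s4.
From s4 via ε: add s13.
From s13 via ε: add s12.
No new states can be added; the closed set is {s2, s3, s4, s6, s8, s12, s13}.

{s2, s3, s4, s6, s8, s12, s13}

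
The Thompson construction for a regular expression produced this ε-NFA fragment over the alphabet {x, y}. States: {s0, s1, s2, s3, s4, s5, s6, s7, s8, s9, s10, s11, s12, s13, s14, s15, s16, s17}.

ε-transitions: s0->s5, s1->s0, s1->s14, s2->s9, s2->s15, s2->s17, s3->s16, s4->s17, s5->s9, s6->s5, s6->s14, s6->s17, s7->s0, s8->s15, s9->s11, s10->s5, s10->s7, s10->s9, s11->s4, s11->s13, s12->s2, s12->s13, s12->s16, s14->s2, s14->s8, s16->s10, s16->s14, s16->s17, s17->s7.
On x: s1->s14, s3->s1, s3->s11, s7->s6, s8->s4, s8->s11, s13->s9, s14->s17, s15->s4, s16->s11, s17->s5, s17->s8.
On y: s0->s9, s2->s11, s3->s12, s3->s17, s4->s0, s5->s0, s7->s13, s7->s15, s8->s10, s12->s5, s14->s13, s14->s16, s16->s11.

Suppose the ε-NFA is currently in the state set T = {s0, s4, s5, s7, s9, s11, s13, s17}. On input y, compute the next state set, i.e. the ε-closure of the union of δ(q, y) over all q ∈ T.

s0 on y → {s9}.
s4 on y → {s0}.
s5 on y → {s0}.
s7 on y → {s13, s15}.
No y-transition from s9, s11, s13, s17.
Union after reading y: {s0, s9, s13, s15}.
Now take the ε-closure:
From s0 via ε: add s5.
From s9 via ε: add s11.
From s11 via ε: add s4.
From s4 via ε: add s17.
From s17 via ε: add s7.
No new states can be added; the closed set is {s0, s4, s5, s7, s9, s11, s13, s15, s17}.

{s0, s4, s5, s7, s9, s11, s13, s15, s17}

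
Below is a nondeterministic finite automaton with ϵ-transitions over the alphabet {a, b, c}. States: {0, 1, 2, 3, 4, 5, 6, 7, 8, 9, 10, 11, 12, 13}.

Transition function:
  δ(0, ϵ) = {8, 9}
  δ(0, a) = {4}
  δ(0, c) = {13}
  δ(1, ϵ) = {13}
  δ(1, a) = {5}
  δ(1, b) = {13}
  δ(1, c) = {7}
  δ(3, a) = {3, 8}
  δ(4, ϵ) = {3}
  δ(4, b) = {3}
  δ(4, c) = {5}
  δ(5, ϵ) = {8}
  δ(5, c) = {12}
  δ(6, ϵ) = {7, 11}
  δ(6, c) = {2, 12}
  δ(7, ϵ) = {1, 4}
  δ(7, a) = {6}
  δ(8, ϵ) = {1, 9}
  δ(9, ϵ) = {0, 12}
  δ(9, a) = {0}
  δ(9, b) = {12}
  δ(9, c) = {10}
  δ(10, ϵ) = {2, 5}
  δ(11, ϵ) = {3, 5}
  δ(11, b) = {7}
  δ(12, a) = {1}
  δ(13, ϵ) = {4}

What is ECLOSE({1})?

{1, 3, 4, 13}

Start with {1}.
From 1 via ϵ: add 13.
From 13 via ϵ: add 4.
From 4 via ϵ: add 3.
No new states can be added; the closed set is {1, 3, 4, 13}.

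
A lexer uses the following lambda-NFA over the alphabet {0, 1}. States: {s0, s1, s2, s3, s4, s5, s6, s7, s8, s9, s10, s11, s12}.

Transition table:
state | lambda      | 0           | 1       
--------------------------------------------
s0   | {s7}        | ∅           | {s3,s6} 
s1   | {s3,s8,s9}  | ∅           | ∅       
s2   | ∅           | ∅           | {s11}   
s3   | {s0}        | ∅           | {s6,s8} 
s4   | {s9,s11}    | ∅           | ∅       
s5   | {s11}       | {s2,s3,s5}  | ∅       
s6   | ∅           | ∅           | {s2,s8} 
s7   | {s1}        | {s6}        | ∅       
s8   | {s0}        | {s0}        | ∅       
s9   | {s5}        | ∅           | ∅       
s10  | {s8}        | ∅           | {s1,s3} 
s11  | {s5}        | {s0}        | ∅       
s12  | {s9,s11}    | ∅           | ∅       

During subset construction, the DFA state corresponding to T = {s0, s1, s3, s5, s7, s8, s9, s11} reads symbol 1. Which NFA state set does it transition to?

s0 on 1 → {s3, s6}.
s3 on 1 → {s6, s8}.
No 1-transition from s1, s5, s7, s8, s9, s11.
Union after reading 1: {s3, s6, s8}.
Now take the lambda-closure:
From s3 via lambda: add s0.
From s0 via lambda: add s7.
From s7 via lambda: add s1.
From s1 via lambda: add s9.
From s9 via lambda: add s5.
From s5 via lambda: add s11.
No new states can be added; the closed set is {s0, s1, s3, s5, s6, s7, s8, s9, s11}.

{s0, s1, s3, s5, s6, s7, s8, s9, s11}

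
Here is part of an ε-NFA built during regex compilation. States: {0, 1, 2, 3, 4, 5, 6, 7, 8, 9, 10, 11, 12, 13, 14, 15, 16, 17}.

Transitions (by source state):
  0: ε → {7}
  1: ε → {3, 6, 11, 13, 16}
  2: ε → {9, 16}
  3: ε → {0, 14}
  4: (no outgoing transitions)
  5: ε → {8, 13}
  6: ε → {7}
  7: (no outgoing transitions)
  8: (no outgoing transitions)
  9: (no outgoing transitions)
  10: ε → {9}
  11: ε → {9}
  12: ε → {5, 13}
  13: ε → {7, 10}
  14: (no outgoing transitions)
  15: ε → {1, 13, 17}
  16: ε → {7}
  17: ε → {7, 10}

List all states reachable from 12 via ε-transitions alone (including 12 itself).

{5, 7, 8, 9, 10, 12, 13}

Start with {12}.
From 12 via ε: add 5, 13.
From 5 via ε: add 8.
From 13 via ε: add 7, 10.
From 10 via ε: add 9.
No new states can be added; the closed set is {5, 7, 8, 9, 10, 12, 13}.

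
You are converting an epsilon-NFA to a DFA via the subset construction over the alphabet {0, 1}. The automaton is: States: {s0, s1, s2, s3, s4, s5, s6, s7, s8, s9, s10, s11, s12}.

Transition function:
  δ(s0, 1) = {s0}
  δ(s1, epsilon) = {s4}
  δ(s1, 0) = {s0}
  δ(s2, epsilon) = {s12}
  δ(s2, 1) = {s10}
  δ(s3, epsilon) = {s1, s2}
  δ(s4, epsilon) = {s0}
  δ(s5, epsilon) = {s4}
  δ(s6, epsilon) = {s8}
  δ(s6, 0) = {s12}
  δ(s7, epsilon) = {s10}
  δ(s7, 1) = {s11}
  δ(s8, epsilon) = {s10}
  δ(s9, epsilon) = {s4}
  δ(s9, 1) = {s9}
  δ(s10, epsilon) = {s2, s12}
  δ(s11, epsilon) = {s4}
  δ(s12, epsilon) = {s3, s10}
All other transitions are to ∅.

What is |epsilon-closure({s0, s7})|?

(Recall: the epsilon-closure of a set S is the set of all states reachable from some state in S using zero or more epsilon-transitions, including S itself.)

Start with {s0, s7}.
From s7 via epsilon: add s10.
From s10 via epsilon: add s2, s12.
From s12 via epsilon: add s3.
From s3 via epsilon: add s1.
From s1 via epsilon: add s4.
epsilon-closure = {s0, s1, s2, s3, s4, s7, s10, s12}, which has 8 states.

8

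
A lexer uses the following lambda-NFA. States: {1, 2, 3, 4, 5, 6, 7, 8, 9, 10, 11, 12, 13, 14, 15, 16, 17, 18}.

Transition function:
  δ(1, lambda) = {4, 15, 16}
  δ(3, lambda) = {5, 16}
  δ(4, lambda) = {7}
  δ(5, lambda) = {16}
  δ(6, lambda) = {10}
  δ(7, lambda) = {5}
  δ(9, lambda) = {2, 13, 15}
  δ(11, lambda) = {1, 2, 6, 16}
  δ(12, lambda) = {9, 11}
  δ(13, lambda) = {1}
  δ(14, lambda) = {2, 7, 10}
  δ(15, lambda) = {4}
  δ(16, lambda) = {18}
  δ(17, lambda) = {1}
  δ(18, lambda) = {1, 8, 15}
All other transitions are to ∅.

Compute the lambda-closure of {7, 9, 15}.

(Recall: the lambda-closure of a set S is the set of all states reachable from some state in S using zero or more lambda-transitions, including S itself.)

Start with {7, 9, 15}.
From 7 via lambda: add 5.
From 9 via lambda: add 2, 13.
From 15 via lambda: add 4.
From 5 via lambda: add 16.
From 13 via lambda: add 1.
From 16 via lambda: add 18.
From 18 via lambda: add 8.
No new states can be added; the closed set is {1, 2, 4, 5, 7, 8, 9, 13, 15, 16, 18}.

{1, 2, 4, 5, 7, 8, 9, 13, 15, 16, 18}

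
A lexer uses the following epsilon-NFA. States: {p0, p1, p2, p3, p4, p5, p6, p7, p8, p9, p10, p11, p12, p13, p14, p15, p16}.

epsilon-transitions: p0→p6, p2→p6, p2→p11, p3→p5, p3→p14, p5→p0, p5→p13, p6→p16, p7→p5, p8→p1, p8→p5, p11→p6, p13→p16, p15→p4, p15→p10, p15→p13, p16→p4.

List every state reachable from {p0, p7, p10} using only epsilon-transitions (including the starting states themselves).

{p0, p4, p5, p6, p7, p10, p13, p16}

Start with {p0, p7, p10}.
From p0 via epsilon: add p6.
From p7 via epsilon: add p5.
From p5 via epsilon: add p13.
From p6 via epsilon: add p16.
From p16 via epsilon: add p4.
No new states can be added; the closed set is {p0, p4, p5, p6, p7, p10, p13, p16}.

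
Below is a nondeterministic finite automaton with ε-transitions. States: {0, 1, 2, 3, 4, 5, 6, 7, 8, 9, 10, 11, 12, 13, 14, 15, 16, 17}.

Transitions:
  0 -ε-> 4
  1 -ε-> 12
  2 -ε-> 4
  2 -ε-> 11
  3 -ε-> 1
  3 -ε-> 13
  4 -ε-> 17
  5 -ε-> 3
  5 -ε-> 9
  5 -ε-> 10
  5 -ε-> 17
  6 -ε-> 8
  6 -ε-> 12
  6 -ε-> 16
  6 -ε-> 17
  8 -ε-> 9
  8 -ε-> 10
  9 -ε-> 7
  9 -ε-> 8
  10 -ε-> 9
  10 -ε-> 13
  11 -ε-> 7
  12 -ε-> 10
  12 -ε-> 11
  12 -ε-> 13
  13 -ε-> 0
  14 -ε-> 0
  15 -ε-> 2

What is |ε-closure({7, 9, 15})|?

11

Start with {7, 9, 15}.
From 9 via ε: add 8.
From 15 via ε: add 2.
From 2 via ε: add 4, 11.
From 8 via ε: add 10.
From 4 via ε: add 17.
From 10 via ε: add 13.
From 13 via ε: add 0.
ε-closure = {0, 2, 4, 7, 8, 9, 10, 11, 13, 15, 17}, which has 11 states.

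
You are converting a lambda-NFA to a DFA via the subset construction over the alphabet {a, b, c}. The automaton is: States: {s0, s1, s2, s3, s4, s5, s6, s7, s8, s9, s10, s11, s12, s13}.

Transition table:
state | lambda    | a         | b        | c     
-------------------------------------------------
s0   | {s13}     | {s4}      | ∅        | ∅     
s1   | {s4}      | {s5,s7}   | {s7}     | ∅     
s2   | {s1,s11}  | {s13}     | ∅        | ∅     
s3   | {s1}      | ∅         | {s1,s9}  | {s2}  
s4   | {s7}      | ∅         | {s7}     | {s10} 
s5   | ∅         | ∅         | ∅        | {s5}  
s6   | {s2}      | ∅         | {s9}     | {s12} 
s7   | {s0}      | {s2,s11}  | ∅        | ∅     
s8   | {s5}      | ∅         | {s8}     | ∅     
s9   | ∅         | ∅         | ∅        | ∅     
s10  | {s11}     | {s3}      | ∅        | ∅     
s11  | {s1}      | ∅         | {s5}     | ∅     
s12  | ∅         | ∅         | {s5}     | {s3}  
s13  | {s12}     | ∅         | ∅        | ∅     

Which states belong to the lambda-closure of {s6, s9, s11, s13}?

{s0, s1, s2, s4, s6, s7, s9, s11, s12, s13}

Start with {s6, s9, s11, s13}.
From s6 via lambda: add s2.
From s11 via lambda: add s1.
From s13 via lambda: add s12.
From s1 via lambda: add s4.
From s4 via lambda: add s7.
From s7 via lambda: add s0.
No new states can be added; the closed set is {s0, s1, s2, s4, s6, s7, s9, s11, s12, s13}.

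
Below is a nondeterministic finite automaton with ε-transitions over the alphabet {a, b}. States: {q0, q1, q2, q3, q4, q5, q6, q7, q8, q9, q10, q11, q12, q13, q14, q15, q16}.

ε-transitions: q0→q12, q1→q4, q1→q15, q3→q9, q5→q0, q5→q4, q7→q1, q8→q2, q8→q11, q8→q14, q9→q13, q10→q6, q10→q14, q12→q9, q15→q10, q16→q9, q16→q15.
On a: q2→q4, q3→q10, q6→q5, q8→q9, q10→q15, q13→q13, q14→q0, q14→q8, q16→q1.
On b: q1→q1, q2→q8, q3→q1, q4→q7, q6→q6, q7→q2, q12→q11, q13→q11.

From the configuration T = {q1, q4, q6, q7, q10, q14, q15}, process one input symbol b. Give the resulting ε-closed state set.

{q1, q2, q4, q6, q7, q10, q14, q15}

q1 on b → {q1}.
q4 on b → {q7}.
q6 on b → {q6}.
q7 on b → {q2}.
No b-transition from q10, q14, q15.
Union after reading b: {q1, q2, q6, q7}.
Now take the ε-closure:
From q1 via ε: add q4, q15.
From q15 via ε: add q10.
From q10 via ε: add q14.
No new states can be added; the closed set is {q1, q2, q4, q6, q7, q10, q14, q15}.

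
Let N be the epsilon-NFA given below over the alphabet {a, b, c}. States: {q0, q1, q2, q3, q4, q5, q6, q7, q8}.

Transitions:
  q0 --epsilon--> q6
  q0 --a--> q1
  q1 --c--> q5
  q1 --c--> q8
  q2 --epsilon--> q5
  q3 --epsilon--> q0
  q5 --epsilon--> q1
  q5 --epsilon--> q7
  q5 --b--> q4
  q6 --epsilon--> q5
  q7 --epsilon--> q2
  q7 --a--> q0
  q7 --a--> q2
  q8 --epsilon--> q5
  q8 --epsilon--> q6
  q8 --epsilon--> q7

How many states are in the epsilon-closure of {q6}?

Start with {q6}.
From q6 via epsilon: add q5.
From q5 via epsilon: add q1, q7.
From q7 via epsilon: add q2.
epsilon-closure = {q1, q2, q5, q6, q7}, which has 5 states.

5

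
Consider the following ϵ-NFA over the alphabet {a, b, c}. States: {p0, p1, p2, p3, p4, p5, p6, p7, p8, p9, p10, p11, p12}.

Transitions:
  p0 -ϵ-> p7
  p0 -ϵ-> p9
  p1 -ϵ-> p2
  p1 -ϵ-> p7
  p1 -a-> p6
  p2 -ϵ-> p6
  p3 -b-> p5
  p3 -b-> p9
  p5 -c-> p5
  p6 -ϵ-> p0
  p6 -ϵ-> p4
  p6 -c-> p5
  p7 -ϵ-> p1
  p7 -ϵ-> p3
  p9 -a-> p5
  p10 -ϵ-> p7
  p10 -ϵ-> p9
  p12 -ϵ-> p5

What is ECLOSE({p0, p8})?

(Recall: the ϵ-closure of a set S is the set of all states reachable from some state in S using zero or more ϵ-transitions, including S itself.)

{p0, p1, p2, p3, p4, p6, p7, p8, p9}

Start with {p0, p8}.
From p0 via ϵ: add p7, p9.
From p7 via ϵ: add p1, p3.
From p1 via ϵ: add p2.
From p2 via ϵ: add p6.
From p6 via ϵ: add p4.
No new states can be added; the closed set is {p0, p1, p2, p3, p4, p6, p7, p8, p9}.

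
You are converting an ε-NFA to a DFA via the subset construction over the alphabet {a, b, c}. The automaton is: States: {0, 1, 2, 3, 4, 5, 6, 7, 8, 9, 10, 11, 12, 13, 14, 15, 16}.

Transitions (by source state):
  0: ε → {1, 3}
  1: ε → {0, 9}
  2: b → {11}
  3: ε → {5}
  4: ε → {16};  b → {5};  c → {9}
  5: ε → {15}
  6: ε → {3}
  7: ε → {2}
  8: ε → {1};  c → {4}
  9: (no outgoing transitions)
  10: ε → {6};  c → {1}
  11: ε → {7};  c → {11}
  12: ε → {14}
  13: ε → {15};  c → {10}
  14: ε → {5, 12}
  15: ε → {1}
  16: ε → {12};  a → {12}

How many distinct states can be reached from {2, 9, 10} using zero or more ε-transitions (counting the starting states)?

Start with {2, 9, 10}.
From 10 via ε: add 6.
From 6 via ε: add 3.
From 3 via ε: add 5.
From 5 via ε: add 15.
From 15 via ε: add 1.
From 1 via ε: add 0.
ε-closure = {0, 1, 2, 3, 5, 6, 9, 10, 15}, which has 9 states.

9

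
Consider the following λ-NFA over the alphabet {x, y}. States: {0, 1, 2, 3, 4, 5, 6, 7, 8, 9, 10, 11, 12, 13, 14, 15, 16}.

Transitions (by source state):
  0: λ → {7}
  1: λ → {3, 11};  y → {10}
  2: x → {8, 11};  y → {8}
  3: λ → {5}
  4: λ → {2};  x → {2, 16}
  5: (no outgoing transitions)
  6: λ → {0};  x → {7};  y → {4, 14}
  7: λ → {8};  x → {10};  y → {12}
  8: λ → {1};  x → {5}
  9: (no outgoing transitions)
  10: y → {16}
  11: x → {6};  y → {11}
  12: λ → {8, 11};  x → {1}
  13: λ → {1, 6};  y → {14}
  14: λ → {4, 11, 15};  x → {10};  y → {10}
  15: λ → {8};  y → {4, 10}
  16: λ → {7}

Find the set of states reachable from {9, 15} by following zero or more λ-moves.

{1, 3, 5, 8, 9, 11, 15}

Start with {9, 15}.
From 15 via λ: add 8.
From 8 via λ: add 1.
From 1 via λ: add 3, 11.
From 3 via λ: add 5.
No new states can be added; the closed set is {1, 3, 5, 8, 9, 11, 15}.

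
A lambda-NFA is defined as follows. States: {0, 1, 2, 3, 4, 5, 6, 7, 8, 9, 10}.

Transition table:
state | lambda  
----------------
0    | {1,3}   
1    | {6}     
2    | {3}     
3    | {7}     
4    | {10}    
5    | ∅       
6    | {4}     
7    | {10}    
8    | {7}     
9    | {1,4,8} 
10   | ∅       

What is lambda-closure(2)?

Start with {2}.
From 2 via lambda: add 3.
From 3 via lambda: add 7.
From 7 via lambda: add 10.
No new states can be added; the closed set is {2, 3, 7, 10}.

{2, 3, 7, 10}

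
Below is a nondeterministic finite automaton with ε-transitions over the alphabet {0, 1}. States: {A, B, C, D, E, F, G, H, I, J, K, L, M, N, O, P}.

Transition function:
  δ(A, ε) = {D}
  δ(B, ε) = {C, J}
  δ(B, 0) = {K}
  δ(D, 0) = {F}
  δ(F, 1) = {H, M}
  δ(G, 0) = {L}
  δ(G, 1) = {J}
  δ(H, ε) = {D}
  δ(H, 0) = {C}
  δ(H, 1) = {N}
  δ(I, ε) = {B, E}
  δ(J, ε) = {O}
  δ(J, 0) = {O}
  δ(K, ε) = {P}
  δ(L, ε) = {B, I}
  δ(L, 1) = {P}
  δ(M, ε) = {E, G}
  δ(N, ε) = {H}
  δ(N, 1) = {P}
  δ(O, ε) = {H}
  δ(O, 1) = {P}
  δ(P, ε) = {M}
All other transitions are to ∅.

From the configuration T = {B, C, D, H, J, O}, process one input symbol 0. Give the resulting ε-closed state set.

B on 0 → {K}.
D on 0 → {F}.
H on 0 → {C}.
J on 0 → {O}.
No 0-transition from C, O.
Union after reading 0: {C, F, K, O}.
Now take the ε-closure:
From K via ε: add P.
From O via ε: add H.
From H via ε: add D.
From P via ε: add M.
From M via ε: add E, G.
No new states can be added; the closed set is {C, D, E, F, G, H, K, M, O, P}.

{C, D, E, F, G, H, K, M, O, P}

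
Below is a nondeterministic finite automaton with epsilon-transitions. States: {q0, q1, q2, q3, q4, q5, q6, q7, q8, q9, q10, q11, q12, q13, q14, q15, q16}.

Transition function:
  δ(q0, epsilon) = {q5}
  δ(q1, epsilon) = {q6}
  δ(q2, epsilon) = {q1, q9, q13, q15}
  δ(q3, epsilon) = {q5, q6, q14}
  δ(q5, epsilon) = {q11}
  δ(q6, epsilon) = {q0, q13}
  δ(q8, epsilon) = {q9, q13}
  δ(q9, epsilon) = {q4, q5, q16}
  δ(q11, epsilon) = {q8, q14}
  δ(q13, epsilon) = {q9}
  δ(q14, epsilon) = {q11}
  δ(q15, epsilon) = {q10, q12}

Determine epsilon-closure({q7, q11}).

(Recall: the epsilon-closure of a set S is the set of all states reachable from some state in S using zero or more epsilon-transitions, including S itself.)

{q4, q5, q7, q8, q9, q11, q13, q14, q16}

Start with {q7, q11}.
From q11 via epsilon: add q8, q14.
From q8 via epsilon: add q9, q13.
From q9 via epsilon: add q4, q5, q16.
No new states can be added; the closed set is {q4, q5, q7, q8, q9, q11, q13, q14, q16}.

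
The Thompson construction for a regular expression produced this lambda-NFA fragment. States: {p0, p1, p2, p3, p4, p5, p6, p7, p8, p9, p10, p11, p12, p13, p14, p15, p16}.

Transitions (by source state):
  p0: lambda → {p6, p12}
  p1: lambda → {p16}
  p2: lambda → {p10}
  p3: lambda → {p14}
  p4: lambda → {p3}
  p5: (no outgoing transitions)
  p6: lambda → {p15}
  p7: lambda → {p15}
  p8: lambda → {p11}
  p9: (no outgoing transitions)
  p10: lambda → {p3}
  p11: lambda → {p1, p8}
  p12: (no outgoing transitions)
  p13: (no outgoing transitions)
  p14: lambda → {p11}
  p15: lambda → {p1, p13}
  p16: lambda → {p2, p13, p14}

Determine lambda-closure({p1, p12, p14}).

{p1, p2, p3, p8, p10, p11, p12, p13, p14, p16}

Start with {p1, p12, p14}.
From p1 via lambda: add p16.
From p14 via lambda: add p11.
From p11 via lambda: add p8.
From p16 via lambda: add p2, p13.
From p2 via lambda: add p10.
From p10 via lambda: add p3.
No new states can be added; the closed set is {p1, p2, p3, p8, p10, p11, p12, p13, p14, p16}.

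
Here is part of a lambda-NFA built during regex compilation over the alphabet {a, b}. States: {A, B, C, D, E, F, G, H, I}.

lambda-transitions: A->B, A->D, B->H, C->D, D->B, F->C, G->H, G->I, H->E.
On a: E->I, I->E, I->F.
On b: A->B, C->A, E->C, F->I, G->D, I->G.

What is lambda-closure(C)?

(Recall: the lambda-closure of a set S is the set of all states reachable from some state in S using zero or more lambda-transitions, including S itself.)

Start with {C}.
From C via lambda: add D.
From D via lambda: add B.
From B via lambda: add H.
From H via lambda: add E.
No new states can be added; the closed set is {B, C, D, E, H}.

{B, C, D, E, H}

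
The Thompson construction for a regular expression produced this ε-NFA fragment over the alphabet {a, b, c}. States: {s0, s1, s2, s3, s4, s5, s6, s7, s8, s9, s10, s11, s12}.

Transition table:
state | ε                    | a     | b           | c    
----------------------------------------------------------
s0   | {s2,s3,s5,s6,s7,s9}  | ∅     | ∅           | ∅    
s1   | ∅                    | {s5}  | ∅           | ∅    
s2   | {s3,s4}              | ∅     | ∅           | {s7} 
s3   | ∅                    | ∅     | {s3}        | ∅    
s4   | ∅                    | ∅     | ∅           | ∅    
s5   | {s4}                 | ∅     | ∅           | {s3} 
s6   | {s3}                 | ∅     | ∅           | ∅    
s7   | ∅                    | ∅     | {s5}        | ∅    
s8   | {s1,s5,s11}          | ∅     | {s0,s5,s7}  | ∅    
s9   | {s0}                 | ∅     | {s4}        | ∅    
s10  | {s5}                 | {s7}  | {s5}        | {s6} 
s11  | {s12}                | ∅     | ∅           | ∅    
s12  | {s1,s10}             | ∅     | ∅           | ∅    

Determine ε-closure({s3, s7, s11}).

Start with {s3, s7, s11}.
From s11 via ε: add s12.
From s12 via ε: add s1, s10.
From s10 via ε: add s5.
From s5 via ε: add s4.
No new states can be added; the closed set is {s1, s3, s4, s5, s7, s10, s11, s12}.

{s1, s3, s4, s5, s7, s10, s11, s12}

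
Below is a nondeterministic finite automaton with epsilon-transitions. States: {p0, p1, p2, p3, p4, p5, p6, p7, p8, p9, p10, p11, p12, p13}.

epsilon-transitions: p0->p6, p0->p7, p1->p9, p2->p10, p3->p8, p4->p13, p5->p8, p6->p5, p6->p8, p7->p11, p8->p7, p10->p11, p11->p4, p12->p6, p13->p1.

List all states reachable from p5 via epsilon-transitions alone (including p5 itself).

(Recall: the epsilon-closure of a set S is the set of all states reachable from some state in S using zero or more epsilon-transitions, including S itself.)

{p1, p4, p5, p7, p8, p9, p11, p13}

Start with {p5}.
From p5 via epsilon: add p8.
From p8 via epsilon: add p7.
From p7 via epsilon: add p11.
From p11 via epsilon: add p4.
From p4 via epsilon: add p13.
From p13 via epsilon: add p1.
From p1 via epsilon: add p9.
No new states can be added; the closed set is {p1, p4, p5, p7, p8, p9, p11, p13}.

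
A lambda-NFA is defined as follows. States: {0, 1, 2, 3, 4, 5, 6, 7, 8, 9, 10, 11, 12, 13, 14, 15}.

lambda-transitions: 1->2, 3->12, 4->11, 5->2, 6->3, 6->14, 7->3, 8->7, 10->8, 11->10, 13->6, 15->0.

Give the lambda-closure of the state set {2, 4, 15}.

{0, 2, 3, 4, 7, 8, 10, 11, 12, 15}

Start with {2, 4, 15}.
From 4 via lambda: add 11.
From 15 via lambda: add 0.
From 11 via lambda: add 10.
From 10 via lambda: add 8.
From 8 via lambda: add 7.
From 7 via lambda: add 3.
From 3 via lambda: add 12.
No new states can be added; the closed set is {0, 2, 3, 4, 7, 8, 10, 11, 12, 15}.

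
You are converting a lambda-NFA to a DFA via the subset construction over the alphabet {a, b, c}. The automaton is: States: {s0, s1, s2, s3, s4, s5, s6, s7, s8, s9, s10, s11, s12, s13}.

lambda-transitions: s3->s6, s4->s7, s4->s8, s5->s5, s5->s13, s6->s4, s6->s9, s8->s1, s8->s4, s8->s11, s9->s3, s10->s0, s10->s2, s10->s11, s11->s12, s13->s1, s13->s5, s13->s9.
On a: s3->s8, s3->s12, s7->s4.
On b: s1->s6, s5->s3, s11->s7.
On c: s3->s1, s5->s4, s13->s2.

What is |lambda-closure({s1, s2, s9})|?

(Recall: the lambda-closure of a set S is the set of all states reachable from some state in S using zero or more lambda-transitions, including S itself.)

Start with {s1, s2, s9}.
From s9 via lambda: add s3.
From s3 via lambda: add s6.
From s6 via lambda: add s4.
From s4 via lambda: add s7, s8.
From s8 via lambda: add s11.
From s11 via lambda: add s12.
lambda-closure = {s1, s2, s3, s4, s6, s7, s8, s9, s11, s12}, which has 10 states.

10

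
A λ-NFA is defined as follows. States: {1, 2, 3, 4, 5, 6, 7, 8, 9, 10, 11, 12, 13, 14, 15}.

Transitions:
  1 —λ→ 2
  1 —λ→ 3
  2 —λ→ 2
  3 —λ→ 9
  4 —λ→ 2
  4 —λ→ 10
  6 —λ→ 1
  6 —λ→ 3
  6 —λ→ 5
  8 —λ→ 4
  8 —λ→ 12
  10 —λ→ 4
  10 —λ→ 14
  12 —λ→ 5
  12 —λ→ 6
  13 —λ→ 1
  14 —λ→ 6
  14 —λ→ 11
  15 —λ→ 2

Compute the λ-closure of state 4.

{1, 2, 3, 4, 5, 6, 9, 10, 11, 14}

Start with {4}.
From 4 via λ: add 2, 10.
From 10 via λ: add 14.
From 14 via λ: add 6, 11.
From 6 via λ: add 1, 3, 5.
From 3 via λ: add 9.
No new states can be added; the closed set is {1, 2, 3, 4, 5, 6, 9, 10, 11, 14}.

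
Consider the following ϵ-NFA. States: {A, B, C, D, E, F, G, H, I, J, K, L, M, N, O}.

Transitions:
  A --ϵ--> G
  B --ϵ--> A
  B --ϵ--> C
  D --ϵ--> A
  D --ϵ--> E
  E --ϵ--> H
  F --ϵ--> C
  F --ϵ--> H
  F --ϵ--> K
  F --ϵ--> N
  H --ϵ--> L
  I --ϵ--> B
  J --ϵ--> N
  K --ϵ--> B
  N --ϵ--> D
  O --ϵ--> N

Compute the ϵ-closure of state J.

Start with {J}.
From J via ϵ: add N.
From N via ϵ: add D.
From D via ϵ: add A, E.
From A via ϵ: add G.
From E via ϵ: add H.
From H via ϵ: add L.
No new states can be added; the closed set is {A, D, E, G, H, J, L, N}.

{A, D, E, G, H, J, L, N}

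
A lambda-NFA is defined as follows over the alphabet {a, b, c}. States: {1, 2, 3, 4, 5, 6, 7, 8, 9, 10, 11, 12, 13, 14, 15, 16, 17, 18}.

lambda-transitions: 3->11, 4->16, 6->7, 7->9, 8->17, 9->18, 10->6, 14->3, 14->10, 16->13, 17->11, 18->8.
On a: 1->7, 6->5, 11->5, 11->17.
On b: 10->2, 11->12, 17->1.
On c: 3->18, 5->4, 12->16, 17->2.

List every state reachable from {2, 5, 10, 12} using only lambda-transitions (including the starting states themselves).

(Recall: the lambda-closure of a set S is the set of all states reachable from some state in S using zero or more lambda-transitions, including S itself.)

Start with {2, 5, 10, 12}.
From 10 via lambda: add 6.
From 6 via lambda: add 7.
From 7 via lambda: add 9.
From 9 via lambda: add 18.
From 18 via lambda: add 8.
From 8 via lambda: add 17.
From 17 via lambda: add 11.
No new states can be added; the closed set is {2, 5, 6, 7, 8, 9, 10, 11, 12, 17, 18}.

{2, 5, 6, 7, 8, 9, 10, 11, 12, 17, 18}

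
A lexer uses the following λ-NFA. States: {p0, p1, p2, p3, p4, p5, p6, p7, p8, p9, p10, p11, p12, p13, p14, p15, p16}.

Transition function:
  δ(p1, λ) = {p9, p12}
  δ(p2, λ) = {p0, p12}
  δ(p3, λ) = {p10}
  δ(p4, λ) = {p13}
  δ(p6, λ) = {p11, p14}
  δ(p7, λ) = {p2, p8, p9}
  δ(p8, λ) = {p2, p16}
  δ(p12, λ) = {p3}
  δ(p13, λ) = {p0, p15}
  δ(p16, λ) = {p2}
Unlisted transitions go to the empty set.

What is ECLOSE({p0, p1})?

Start with {p0, p1}.
From p1 via λ: add p9, p12.
From p12 via λ: add p3.
From p3 via λ: add p10.
No new states can be added; the closed set is {p0, p1, p3, p9, p10, p12}.

{p0, p1, p3, p9, p10, p12}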